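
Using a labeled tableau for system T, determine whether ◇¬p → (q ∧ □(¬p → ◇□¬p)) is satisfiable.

1. ◇¬p → (q ∧ □(¬p → ◇□¬p)), 0
2. q ∧ □(¬p → ◇□¬p), 0
3. q, 0
4. □(¬p → ◇□¬p), 0
5. ¬p → ◇□¬p, 0
6. ◇□¬p, 0
7. □¬p, 1
8. ¬p → ◇□¬p, 1
9. ¬p, 1
10. ◇□¬p, 1
11. □¬p, 2
12. ¬p, 2
Accessibility: 0R0, 0R1, 1R1, 1R2, 2R2

Satisfiable (open branch found)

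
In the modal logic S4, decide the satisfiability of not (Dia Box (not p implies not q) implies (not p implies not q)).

1. not (Dia Box (not p implies not q) implies (not p implies not q)), 0
2. Dia Box (not p implies not q), 0
3. not (not p implies not q), 0
4. not p, 0
5. q, 0
6. Box (not p implies not q), 1
7. not p implies not q, 1
8. not q, 1
Accessibility: 0R0, 0R1, 1R1

Satisfiable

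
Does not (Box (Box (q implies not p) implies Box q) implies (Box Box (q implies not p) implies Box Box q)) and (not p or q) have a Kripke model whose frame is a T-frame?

1. not (Box (Box (q implies not p) implies Box q) implies (Box Box (q implies not p) implies Box Box q)) and (not p or q), w0
2. not (Box (Box (q implies not p) implies Box q) implies (Box Box (q implies not p) implies Box Box q)), w0   [and-rule on 1]
3. not p or q, w0   [and-rule on 1]
4. Box (Box (q implies not p) implies Box q), w0   [neg-implies-rule on 2]
5. not (Box Box (q implies not p) implies Box Box q), w0   [neg-implies-rule on 2]
6. Box Box (q implies not p), w0   [neg-implies-rule on 5]
7. not Box Box q, w0   [neg-implies-rule on 5]
8. Box (q implies not p) implies Box q, w0   [Box-rule on 4 via w0Rw0]
9. Box (q implies not p), w0   [Box-rule on 6 via w0Rw0]
10. q implies not p, w0   [Box-rule on 9 via w0Rw0]
11. not p, w0   [or-rule on 3 (branches; this branch)]
12. Box q, w0   [implies-rule on 8 (branches; this branch)]
13. q, w0   [Box-rule on 12 via w0Rw0]
14. not Box q, w1   [neg-Box-rule on 7: fresh world w1, w0Rw1]
15. Box (q implies not p) implies Box q, w1   [Box-rule on 4 via w0Rw1]
16. Box (q implies not p), w1   [Box-rule on 6 via w0Rw1]
17. q implies not p, w1   [Box-rule on 9 via w0Rw1]
18. q, w1   [Box-rule on 12 via w0Rw1]
19. not Box (q implies not p), w1   [implies-rule on 15 (branches; this branch)]
20. not p, w1   [implies-rule on 17 (branches; this branch)]
21. not q, w2   [neg-Box-rule on 14: fresh world w2, w1Rw2]
22. q implies not p, w2   [Box-rule on 16 via w1Rw2]
23. not p, w2   [implies-rule on 22 (branches; this branch)]
24. not (q implies not p), w3   [neg-Box-rule on 19: fresh world w3, w1Rw3]
25. q, w3   [neg-implies-rule on 24]
26. p, w3   [neg-implies-rule on 24]
27. q implies not p, w3   [Box-rule on 16 via w1Rw3]
28. not p, w3   [implies-rule on 27 (branches; this branch)]
Accessibility: w0Rw0, w0Rw1, w1Rw1, w1Rw2, w1Rw3, w2Rw2, w3Rw3
Branch closes: p and not p both at w3.
(One branch shown.) All branches close.

Unsatisfiable (every branch closes)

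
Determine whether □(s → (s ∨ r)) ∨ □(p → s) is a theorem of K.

Valid in K

Tableau for the negation ¬(□(s → (s ∨ r)) ∨ □(p → s)):
1. ¬(□(s → (s ∨ r)) ∨ □(p → s)), w0
2. ¬□(s → (s ∨ r)), w0   [¬∨-rule on 1]
3. ¬□(p → s), w0   [¬∨-rule on 1]
4. ¬(s → (s ∨ r)), w1   [¬□-rule on 2: fresh world w1, w0Rw1]
5. s, w1   [¬→-rule on 4]
6. ¬(s ∨ r), w1   [¬→-rule on 4]
7. ¬s, w1   [¬∨-rule on 6]
8. ¬r, w1   [¬∨-rule on 6]
Accessibility: w0Rw1
Branch closes: s and ¬s both at w1.
All branches of the negation close; one closing branch shown above.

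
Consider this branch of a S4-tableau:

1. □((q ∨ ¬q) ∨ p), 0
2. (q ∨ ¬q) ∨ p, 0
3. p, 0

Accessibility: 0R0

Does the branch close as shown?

There is no literal clash: for every atom and world, at most one sign appears.

Not closed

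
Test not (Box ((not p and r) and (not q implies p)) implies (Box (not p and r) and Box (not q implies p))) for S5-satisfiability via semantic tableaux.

Unsatisfiable (every branch closes)

1. not (Box ((not p and r) and (not q implies p)) implies (Box (not p and r) and Box (not q implies p))), u
2. Box ((not p and r) and (not q implies p)), u   [neg-implies-rule on 1]
3. not (Box (not p and r) and Box (not q implies p)), u   [neg-implies-rule on 1]
4. (not p and r) and (not q implies p), u   [Box-rule on 2 via uRu]
5. not p and r, u   [and-rule on 4]
6. not q implies p, u   [and-rule on 4]
7. not p, u   [and-rule on 5]
8. r, u   [and-rule on 5]
9. not Box (not q implies p), u   [neg-and-rule on 3 (branches; this branch)]
10. q, u   [implies-rule on 6 (branches; this branch)]
11. not (not q implies p), v   [neg-Box-rule on 9: fresh world v, uRv]
12. not q, v   [neg-implies-rule on 11]
13. not p, v   [neg-implies-rule on 11]
14. (not p and r) and (not q implies p), v   [Box-rule on 2 via uRv]
15. not p and r, v   [and-rule on 14]
16. not q implies p, v   [and-rule on 14]
17. r, v   [and-rule on 15]
18. p, v   [implies-rule on 16 (branches; this branch)]
Accessibility: uRu, uRv, vRu, vRv
Branch closes: p and not p both at v.
(One branch shown.) All branches close.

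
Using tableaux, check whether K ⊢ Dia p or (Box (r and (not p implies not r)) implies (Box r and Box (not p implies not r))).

Valid in K

Tableau for the negation not (Dia p or (Box (r and (not p implies not r)) implies (Box r and Box (not p implies not r)))):
1. not (Dia p or (Box (r and (not p implies not r)) implies (Box r and Box (not p implies not r)))), w0
2. not Dia p, w0
3. not (Box (r and (not p implies not r)) implies (Box r and Box (not p implies not r))), w0
4. Box (r and (not p implies not r)), w0
5. not (Box r and Box (not p implies not r)), w0
6. not Box (not p implies not r), w0
7. not (not p implies not r), w1
8. not p, w1
9. r, w1
10. r and (not p implies not r), w1
11. not p implies not r, w1
12. not r, w1
Accessibility: w0Rw1
Branch closes: r and not r both at w1.
Every branch of the negation's tableau closes; the branch above is one of them.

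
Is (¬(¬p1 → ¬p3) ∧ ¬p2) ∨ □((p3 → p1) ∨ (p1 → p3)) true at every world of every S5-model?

Tableau for the negation ¬((¬(¬p1 → ¬p3) ∧ ¬p2) ∨ □((p3 → p1) ∨ (p1 → p3))):
1. ¬((¬(¬p1 → ¬p3) ∧ ¬p2) ∨ □((p3 → p1) ∨ (p1 → p3))), u
2. ¬(¬(¬p1 → ¬p3) ∧ ¬p2), u   [¬∨-rule on 1]
3. ¬□((p3 → p1) ∨ (p1 → p3)), u   [¬∨-rule on 1]
4. ¬p1 → ¬p3, u   [¬∧-rule on 2 (branches; this branch)]
5. ¬p3, u   [→-rule on 4 (branches; this branch)]
6. ¬((p3 → p1) ∨ (p1 → p3)), v   [¬□-rule on 3: fresh world v, uRv]
7. ¬(p3 → p1), v   [¬∨-rule on 6]
8. ¬(p1 → p3), v   [¬∨-rule on 6]
9. p3, v   [¬→-rule on 7]
10. ¬p1, v   [¬→-rule on 7]
11. p1, v   [¬→-rule on 8]
12. ¬p3, v   [¬→-rule on 8]
Accessibility: uRu, uRv, vRu, vRv
Branch closes: p1 and ¬p1 both at v.
All branches of the negation close; one closing branch shown above.

Valid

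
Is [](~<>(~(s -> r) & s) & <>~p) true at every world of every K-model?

No, not valid

Tableau for the negation ~[](~<>(~(s -> r) & s) & <>~p):
1. ~[](~<>(~(s -> r) & s) & <>~p), w0
2. ~(~<>(~(s -> r) & s) & <>~p), w1   [~[]-rule on 1: fresh world w1, w0Rw1]
3. ~<>~p, w1   [~&-rule on 2 (branches; this branch)]
Accessibility: w0Rw1
The negation has an open branch (countermodel exists).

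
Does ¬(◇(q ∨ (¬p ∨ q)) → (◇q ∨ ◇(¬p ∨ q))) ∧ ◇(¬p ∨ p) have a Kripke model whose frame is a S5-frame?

Unsatisfiable (every branch closes)

1. ¬(◇(q ∨ (¬p ∨ q)) → (◇q ∨ ◇(¬p ∨ q))) ∧ ◇(¬p ∨ p), u
2. ¬(◇(q ∨ (¬p ∨ q)) → (◇q ∨ ◇(¬p ∨ q))), u
3. ◇(¬p ∨ p), u
4. ◇(q ∨ (¬p ∨ q)), u
5. ¬(◇q ∨ ◇(¬p ∨ q)), u
6. ¬◇q, u
7. ¬◇(¬p ∨ q), u
8. ¬q, u
9. ¬(¬p ∨ q), u
10. p, u
11. ¬p ∨ p, v
12. ¬q, v
13. ¬(¬p ∨ q), v
14. p, v
15. q ∨ (¬p ∨ q), w
16. ¬q, w
17. ¬(¬p ∨ q), w
18. p, w
19. ¬p ∨ q, w
20. q, w
Accessibility: uRu, uRv, uRw, vRu, vRv, vRw, wRu, wRv, wRw
Branch closes: q and ¬q both at w.
All branches of the tableau close; one closing branch shown above.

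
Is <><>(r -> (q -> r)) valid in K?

Not valid

Tableau for the negation ~<><>(r -> (q -> r)):
1. ~<><>(r -> (q -> r)), u
The negation has an open branch (countermodel exists).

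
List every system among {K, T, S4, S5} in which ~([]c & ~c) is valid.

T, S4, S5

K-tableau for the negation []c & ~c:
1. []c & ~c, 0
2. []c, 0   [&-rule on 1]
3. ~c, 0   [&-rule on 1]
Complete open branch: countermodel on a K-frame, so not valid in K.
T-tableau for the negation []c & ~c:
1. []c & ~c, 0
2. []c, 0   [&-rule on 1]
3. ~c, 0   [&-rule on 1]
4. c, 0   [[]-rule on 2 via 0R0]
Accessibility: 0R0
Branch closes: c and ~c both at 0.
Every branch closes (one shown): valid in T, hence also in S4, S5 (every theorem of T is a theorem of S4 and S5).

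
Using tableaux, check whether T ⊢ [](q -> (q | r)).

Tableau for the negation ~[](q -> (q | r)):
1. ~[](q -> (q | r)), u
2. ~(q -> (q | r)), v   [~[]-rule on 1: fresh world v, uRv]
3. q, v   [~->-rule on 2]
4. ~(q | r), v   [~->-rule on 2]
5. ~q, v   [~|-rule on 4]
6. ~r, v   [~|-rule on 4]
Accessibility: uRu, uRv, vRv
Branch closes: q and ~q both at v.
Every branch of the negation's tableau closes; the branch above is one of them.

Valid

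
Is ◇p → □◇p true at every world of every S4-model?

Tableau for the negation ¬(◇p → □◇p):
1. ¬(◇p → □◇p), 0
2. ◇p, 0
3. ¬□◇p, 0
4. p, 1
5. ¬◇p, 2
6. ¬p, 2
Accessibility: 0R0, 0R1, 0R2, 1R1, 2R2
The negation has an open branch (countermodel exists).

Invalid (countermodel exists)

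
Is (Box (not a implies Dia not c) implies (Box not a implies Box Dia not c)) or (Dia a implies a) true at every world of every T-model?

Tableau for the negation not ((Box (not a implies Dia not c) implies (Box not a implies Box Dia not c)) or (Dia a implies a)):
1. not ((Box (not a implies Dia not c) implies (Box not a implies Box Dia not c)) or (Dia a implies a)), w0
2. not (Box (not a implies Dia not c) implies (Box not a implies Box Dia not c)), w0
3. not (Dia a implies a), w0
4. Box (not a implies Dia not c), w0
5. not (Box not a implies Box Dia not c), w0
6. Dia a, w0
7. not a, w0
8. Box not a, w0
9. not Box Dia not c, w0
10. not a implies Dia not c, w0
11. Dia not c, w0
12. a, w1
13. not a implies Dia not c, w1
14. not a, w1
Accessibility: w0Rw0, w0Rw1, w1Rw1
Branch closes: a and not a both at w1.
Every branch of the negation's tableau closes; the branch above is one of them.

Yes, valid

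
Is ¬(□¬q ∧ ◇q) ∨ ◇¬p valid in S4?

Tableau for the negation ¬(¬(□¬q ∧ ◇q) ∨ ◇¬p):
1. ¬(¬(□¬q ∧ ◇q) ∨ ◇¬p), w0
2. □¬q ∧ ◇q, w0   [¬∨-rule on 1]
3. ¬◇¬p, w0   [¬∨-rule on 1]
4. □¬q, w0   [∧-rule on 2]
5. ◇q, w0   [∧-rule on 2]
6. p, w0   [¬◇-rule on 3 via w0Rw0]
7. ¬q, w0   [□-rule on 4 via w0Rw0]
8. q, w1   [◇-rule on 5: fresh world w1, w0Rw1]
9. p, w1   [¬◇-rule on 3 via w0Rw1]
10. ¬q, w1   [□-rule on 4 via w0Rw1]
Accessibility: w0Rw0, w0Rw1, w1Rw1
Branch closes: q and ¬q both at w1.
All branches of the negation close; one closing branch shown above.

Valid in S4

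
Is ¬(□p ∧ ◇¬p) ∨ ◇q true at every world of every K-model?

Valid in K

Tableau for the negation ¬(¬(□p ∧ ◇¬p) ∨ ◇q):
1. ¬(¬(□p ∧ ◇¬p) ∨ ◇q), 0
2. □p ∧ ◇¬p, 0
3. ¬◇q, 0
4. □p, 0
5. ◇¬p, 0
6. ¬p, 1
7. ¬q, 1
8. p, 1
Accessibility: 0R1
Branch closes: p and ¬p both at 1.
All branches of the negation close; one closing branch shown above.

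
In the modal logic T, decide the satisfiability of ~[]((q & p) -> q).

1. ~[]((q & p) -> q), u
2. ~((q & p) -> q), v
3. q & p, v
4. ~q, v
5. q, v
6. p, v
Accessibility: uRu, uRv, vRv
Branch closes: q and ~q both at v.
(One branch shown.) All branches close.

Unsatisfiable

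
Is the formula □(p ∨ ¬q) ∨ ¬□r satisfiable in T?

Yes, satisfiable

1. □(p ∨ ¬q) ∨ ¬□r, u
2. ¬□r, u
3. ¬r, v
Accessibility: uRu, uRv, vRv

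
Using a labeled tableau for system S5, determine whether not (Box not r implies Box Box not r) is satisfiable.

Unsatisfiable

1. not (Box not r implies Box Box not r), w0
2. Box not r, w0   [neg-implies-rule on 1]
3. not Box Box not r, w0   [neg-implies-rule on 1]
4. not r, w0   [Box-rule on 2 via w0Rw0]
5. not Box not r, w1   [neg-Box-rule on 3: fresh world w1, w0Rw1]
6. not r, w1   [Box-rule on 2 via w0Rw1]
7. r, w2   [neg-Box-rule on 5: fresh world w2, w1Rw2]
8. not r, w2   [Box-rule on 2 via w0Rw2]
Accessibility: w0Rw0, w0Rw1, w0Rw2, w1Rw0, w1Rw1, w1Rw2, w2Rw0, w2Rw1, w2Rw2
Branch closes: r and not r both at w2.
(One branch shown.) All branches close.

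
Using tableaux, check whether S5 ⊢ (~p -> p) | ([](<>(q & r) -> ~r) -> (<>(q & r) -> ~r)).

Valid

Tableau for the negation ~((~p -> p) | ([](<>(q & r) -> ~r) -> (<>(q & r) -> ~r))):
1. ~((~p -> p) | ([](<>(q & r) -> ~r) -> (<>(q & r) -> ~r))), 0
2. ~(~p -> p), 0
3. ~([](<>(q & r) -> ~r) -> (<>(q & r) -> ~r)), 0
4. ~p, 0
5. [](<>(q & r) -> ~r), 0
6. ~(<>(q & r) -> ~r), 0
7. <>(q & r), 0
8. r, 0
9. <>(q & r) -> ~r, 0
10. ~<>(q & r), 0
11. ~(q & r), 0
12. ~q, 0
13. q & r, 1
14. q, 1
15. r, 1
16. <>(q & r) -> ~r, 1
17. ~(q & r), 1
18. ~<>(q & r), 1
19. ~r, 1
Accessibility: 0R0, 0R1, 1R0, 1R1
Branch closes: r and ~r both at 1.
Every branch of the negation's tableau closes; the branch above is one of them.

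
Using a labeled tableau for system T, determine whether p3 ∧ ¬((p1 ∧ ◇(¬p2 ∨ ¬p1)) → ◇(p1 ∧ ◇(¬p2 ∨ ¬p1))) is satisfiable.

1. p3 ∧ ¬((p1 ∧ ◇(¬p2 ∨ ¬p1)) → ◇(p1 ∧ ◇(¬p2 ∨ ¬p1))), 0
2. p3, 0   [∧-rule on 1]
3. ¬((p1 ∧ ◇(¬p2 ∨ ¬p1)) → ◇(p1 ∧ ◇(¬p2 ∨ ¬p1))), 0   [∧-rule on 1]
4. p1 ∧ ◇(¬p2 ∨ ¬p1), 0   [¬→-rule on 3]
5. ¬◇(p1 ∧ ◇(¬p2 ∨ ¬p1)), 0   [¬→-rule on 3]
6. p1, 0   [∧-rule on 4]
7. ◇(¬p2 ∨ ¬p1), 0   [∧-rule on 4]
8. ¬(p1 ∧ ◇(¬p2 ∨ ¬p1)), 0   [¬◇-rule on 5 via 0R0]
9. ¬◇(¬p2 ∨ ¬p1), 0   [¬∧-rule on 8 (branches; this branch)]
10. ¬(¬p2 ∨ ¬p1), 0   [¬◇-rule on 9 via 0R0]
11. p2, 0   [¬∨-rule on 10]
12. ¬p2 ∨ ¬p1, 1   [◇-rule on 7: fresh world 1, 0R1]
13. ¬(p1 ∧ ◇(¬p2 ∨ ¬p1)), 1   [¬◇-rule on 5 via 0R1]
14. ¬(¬p2 ∨ ¬p1), 1   [¬◇-rule on 9 via 0R1]
15. p2, 1   [¬∨-rule on 14]
16. p1, 1   [¬∨-rule on 14]
17. ¬p1, 1   [∨-rule on 12 (branches; this branch)]
Accessibility: 0R0, 0R1, 1R1
Branch closes: p1 and ¬p1 both at 1.
(One branch shown.) All branches close.

Unsatisfiable (every branch closes)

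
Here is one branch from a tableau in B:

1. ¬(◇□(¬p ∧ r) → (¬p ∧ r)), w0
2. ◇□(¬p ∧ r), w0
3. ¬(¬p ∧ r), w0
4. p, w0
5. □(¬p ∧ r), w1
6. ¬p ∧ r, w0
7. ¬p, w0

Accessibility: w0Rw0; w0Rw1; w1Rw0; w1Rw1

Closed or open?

Both p and ¬p appear at w0.

Closed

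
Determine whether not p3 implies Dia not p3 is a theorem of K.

Not valid

Tableau for the negation not (not p3 implies Dia not p3):
1. not (not p3 implies Dia not p3), u
2. not p3, u
3. not Dia not p3, u
The negation has an open branch (countermodel exists).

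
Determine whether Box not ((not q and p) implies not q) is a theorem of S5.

Not valid

Tableau for the negation not Box not ((not q and p) implies not q):
1. not Box not ((not q and p) implies not q), w0
2. (not q and p) implies not q, w1
3. not q, w1
Accessibility: w0Rw0, w0Rw1, w1Rw0, w1Rw1
The negation has an open branch (countermodel exists).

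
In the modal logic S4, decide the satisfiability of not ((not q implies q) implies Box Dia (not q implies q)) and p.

Satisfiable (open branch found)

1. not ((not q implies q) implies Box Dia (not q implies q)) and p, u
2. not ((not q implies q) implies Box Dia (not q implies q)), u
3. p, u
4. not q implies q, u
5. not Box Dia (not q implies q), u
6. q, u
7. not Dia (not q implies q), v
8. not (not q implies q), v
9. not q, v
Accessibility: uRu, uRv, vRv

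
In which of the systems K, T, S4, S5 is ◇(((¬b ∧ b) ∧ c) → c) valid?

T, S4, S5

T-tableau for the negation ¬◇(((¬b ∧ b) ∧ c) → c):
1. ¬◇(((¬b ∧ b) ∧ c) → c), u
2. ¬(((¬b ∧ b) ∧ c) → c), u   [¬◇-rule on 1 via uRu]
3. (¬b ∧ b) ∧ c, u   [¬→-rule on 2]
4. ¬c, u   [¬→-rule on 2]
5. ¬b ∧ b, u   [∧-rule on 3]
6. c, u   [∧-rule on 3]
Accessibility: uRu
Branch closes: c and ¬c both at u.
Every branch closes (one shown): valid in T, hence also in S4, S5 (every theorem of T is a theorem of S4 and S5).
K-tableau for the negation ¬◇(((¬b ∧ b) ∧ c) → c):
1. ¬◇(((¬b ∧ b) ∧ c) → c), u
Complete open branch: countermodel on a K-frame, so not valid in K.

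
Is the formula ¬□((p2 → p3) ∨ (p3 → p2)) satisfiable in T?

Unsatisfiable (every branch closes)

1. ¬□((p2 → p3) ∨ (p3 → p2)), 0
2. ¬((p2 → p3) ∨ (p3 → p2)), 1
3. ¬(p2 → p3), 1
4. ¬(p3 → p2), 1
5. p2, 1
6. ¬p3, 1
7. p3, 1
8. ¬p2, 1
Accessibility: 0R0, 0R1, 1R1
Branch closes: p3 and ¬p3 both at 1.
(One branch shown.) All branches close.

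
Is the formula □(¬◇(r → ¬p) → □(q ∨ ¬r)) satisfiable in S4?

Satisfiable (open branch found)

1. □(¬◇(r → ¬p) → □(q ∨ ¬r)), w0
2. ¬◇(r → ¬p) → □(q ∨ ¬r), w0
3. □(q ∨ ¬r), w0
4. q ∨ ¬r, w0
5. ¬r, w0
Accessibility: w0Rw0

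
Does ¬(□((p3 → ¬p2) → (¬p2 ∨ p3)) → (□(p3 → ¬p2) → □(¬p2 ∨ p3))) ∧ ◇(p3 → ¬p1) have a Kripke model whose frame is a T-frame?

Unsatisfiable

1. ¬(□((p3 → ¬p2) → (¬p2 ∨ p3)) → (□(p3 → ¬p2) → □(¬p2 ∨ p3))) ∧ ◇(p3 → ¬p1), 0
2. ¬(□((p3 → ¬p2) → (¬p2 ∨ p3)) → (□(p3 → ¬p2) → □(¬p2 ∨ p3))), 0   [∧-rule on 1]
3. ◇(p3 → ¬p1), 0   [∧-rule on 1]
4. □((p3 → ¬p2) → (¬p2 ∨ p3)), 0   [¬→-rule on 2]
5. ¬(□(p3 → ¬p2) → □(¬p2 ∨ p3)), 0   [¬→-rule on 2]
6. □(p3 → ¬p2), 0   [¬→-rule on 5]
7. ¬□(¬p2 ∨ p3), 0   [¬→-rule on 5]
8. (p3 → ¬p2) → (¬p2 ∨ p3), 0   [□-rule on 4 via 0R0]
9. p3 → ¬p2, 0   [□-rule on 6 via 0R0]
10. ¬p2 ∨ p3, 0   [→-rule on 8 (branches; this branch)]
11. ¬p2, 0   [→-rule on 9 (branches; this branch)]
12. p3, 0   [∨-rule on 10 (branches; this branch)]
13. p3 → ¬p1, 1   [◇-rule on 3: fresh world 1, 0R1]
14. (p3 → ¬p2) → (¬p2 ∨ p3), 1   [□-rule on 4 via 0R1]
15. p3 → ¬p2, 1   [□-rule on 6 via 0R1]
16. ¬p1, 1   [→-rule on 13 (branches; this branch)]
17. ¬p2 ∨ p3, 1   [→-rule on 14 (branches; this branch)]
18. ¬p2, 1   [→-rule on 15 (branches; this branch)]
19. p3, 1   [∨-rule on 17 (branches; this branch)]
20. ¬(¬p2 ∨ p3), 2   [¬□-rule on 7: fresh world 2, 0R2]
21. p2, 2   [¬∨-rule on 20]
22. ¬p3, 2   [¬∨-rule on 20]
23. (p3 → ¬p2) → (¬p2 ∨ p3), 2   [□-rule on 4 via 0R2]
24. p3 → ¬p2, 2   [□-rule on 6 via 0R2]
25. ¬p2 ∨ p3, 2   [→-rule on 23 (branches; this branch)]
26. p3, 2   [∨-rule on 25 (branches; this branch)]
Accessibility: 0R0, 0R1, 0R2, 1R1, 2R2
Branch closes: p3 and ¬p3 both at 2.
(One branch shown.) All branches close.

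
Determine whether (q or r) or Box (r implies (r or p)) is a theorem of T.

Valid in T

Tableau for the negation not ((q or r) or Box (r implies (r or p))):
1. not ((q or r) or Box (r implies (r or p))), 0
2. not (q or r), 0   [neg-or-rule on 1]
3. not Box (r implies (r or p)), 0   [neg-or-rule on 1]
4. not q, 0   [neg-or-rule on 2]
5. not r, 0   [neg-or-rule on 2]
6. not (r implies (r or p)), 1   [neg-Box-rule on 3: fresh world 1, 0R1]
7. r, 1   [neg-implies-rule on 6]
8. not (r or p), 1   [neg-implies-rule on 6]
9. not r, 1   [neg-or-rule on 8]
10. not p, 1   [neg-or-rule on 8]
Accessibility: 0R0, 0R1, 1R1
Branch closes: r and not r both at 1.
Every branch of the negation's tableau closes; the branch above is one of them.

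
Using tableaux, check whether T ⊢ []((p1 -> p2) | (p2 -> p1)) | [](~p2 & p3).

Valid in T

Tableau for the negation ~([]((p1 -> p2) | (p2 -> p1)) | [](~p2 & p3)):
1. ~([]((p1 -> p2) | (p2 -> p1)) | [](~p2 & p3)), w0
2. ~[]((p1 -> p2) | (p2 -> p1)), w0
3. ~[](~p2 & p3), w0
4. ~((p1 -> p2) | (p2 -> p1)), w1
5. ~(p1 -> p2), w1
6. ~(p2 -> p1), w1
7. p1, w1
8. ~p2, w1
9. p2, w1
10. ~p1, w1
Accessibility: w0Rw0, w0Rw1, w1Rw1
Branch closes: p2 and ~p2 both at w1.
Every branch of the negation's tableau closes; the branch above is one of them.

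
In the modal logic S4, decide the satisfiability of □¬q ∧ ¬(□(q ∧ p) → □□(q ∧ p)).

Unsatisfiable (every branch closes)

1. □¬q ∧ ¬(□(q ∧ p) → □□(q ∧ p)), 0
2. □¬q, 0   [∧-rule on 1]
3. ¬(□(q ∧ p) → □□(q ∧ p)), 0   [∧-rule on 1]
4. □(q ∧ p), 0   [¬→-rule on 3]
5. ¬□□(q ∧ p), 0   [¬→-rule on 3]
6. ¬q, 0   [□-rule on 2 via 0R0]
7. q ∧ p, 0   [□-rule on 4 via 0R0]
8. q, 0   [∧-rule on 7]
9. p, 0   [∧-rule on 7]
Accessibility: 0R0
Branch closes: q and ¬q both at 0.
All branches of the tableau close; one closing branch shown above.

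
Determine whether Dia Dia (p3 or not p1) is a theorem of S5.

Tableau for the negation not Dia Dia (p3 or not p1):
1. not Dia Dia (p3 or not p1), w0
2. not Dia (p3 or not p1), w0   [neg-Dia-rule on 1 via w0Rw0]
3. not (p3 or not p1), w0   [neg-Dia-rule on 2 via w0Rw0]
4. not p3, w0   [neg-or-rule on 3]
5. p1, w0   [neg-or-rule on 3]
Accessibility: w0Rw0
The negation has an open branch (countermodel exists).

Not valid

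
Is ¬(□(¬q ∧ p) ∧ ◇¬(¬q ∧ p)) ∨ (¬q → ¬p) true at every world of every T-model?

Tableau for the negation ¬(¬(□(¬q ∧ p) ∧ ◇¬(¬q ∧ p)) ∨ (¬q → ¬p)):
1. ¬(¬(□(¬q ∧ p) ∧ ◇¬(¬q ∧ p)) ∨ (¬q → ¬p)), 0
2. □(¬q ∧ p) ∧ ◇¬(¬q ∧ p), 0
3. ¬(¬q → ¬p), 0
4. □(¬q ∧ p), 0
5. ◇¬(¬q ∧ p), 0
6. ¬q, 0
7. p, 0
8. ¬q ∧ p, 0
9. ¬(¬q ∧ p), 1
10. ¬q ∧ p, 1
11. ¬q, 1
12. p, 1
13. ¬p, 1
Accessibility: 0R0, 0R1, 1R1
Branch closes: p and ¬p both at 1.
Every branch of the negation's tableau closes; the branch above is one of them.

Yes, valid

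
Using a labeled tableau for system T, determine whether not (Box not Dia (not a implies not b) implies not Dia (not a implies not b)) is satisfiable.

1. not (Box not Dia (not a implies not b) implies not Dia (not a implies not b)), w0
2. Box not Dia (not a implies not b), w0
3. Dia (not a implies not b), w0
4. not Dia (not a implies not b), w0
5. not (not a implies not b), w0
6. not a, w0
7. b, w0
8. not a implies not b, w1
9. not Dia (not a implies not b), w1
10. not (not a implies not b), w1
11. not a, w1
12. b, w1
13. not b, w1
Accessibility: w0Rw0, w0Rw1, w1Rw1
Branch closes: b and not b both at w1.
Every branch closes; the branch above is one of them.

No, unsatisfiable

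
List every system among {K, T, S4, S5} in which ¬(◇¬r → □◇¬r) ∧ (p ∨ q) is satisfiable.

S5-tableau for the formula:
1. ¬(◇¬r → □◇¬r) ∧ (p ∨ q), w0
2. ¬(◇¬r → □◇¬r), w0   [∧-rule on 1]
3. p ∨ q, w0   [∧-rule on 1]
4. ◇¬r, w0   [¬→-rule on 2]
5. ¬□◇¬r, w0   [¬→-rule on 2]
6. q, w0   [∨-rule on 3 (branches; this branch)]
7. ¬r, w1   [◇-rule on 4: fresh world w1, w0Rw1]
8. ¬◇¬r, w2   [¬□-rule on 5: fresh world w2, w0Rw2]
9. r, w0   [¬◇-rule on 8 via w2Rw0]
10. r, w1   [¬◇-rule on 8 via w2Rw1]
Accessibility: w0Rw0, w0Rw1, w0Rw2, w1Rw0, w1Rw1, w1Rw2, w2Rw0, w2Rw1, w2Rw2
Branch closes: r and ¬r both at w1.
Every branch closes (one shown): unsatisfiable in S5.
S4-tableau for the formula:
1. ¬(◇¬r → □◇¬r) ∧ (p ∨ q), w0
2. ¬(◇¬r → □◇¬r), w0   [∧-rule on 1]
3. p ∨ q, w0   [∧-rule on 1]
4. ◇¬r, w0   [¬→-rule on 2]
5. ¬□◇¬r, w0   [¬→-rule on 2]
6. q, w0   [∨-rule on 3 (branches; this branch)]
7. ¬r, w1   [◇-rule on 4: fresh world w1, w0Rw1]
8. ¬◇¬r, w2   [¬□-rule on 5: fresh world w2, w0Rw2]
9. r, w2   [¬◇-rule on 8 via w2Rw2]
Accessibility: w0Rw0, w0Rw1, w0Rw2, w1Rw1, w2Rw2
Complete open branch: satisfiable in S4, hence also in K, T (this S4-model is also a K-model and a T-model).

K, T, S4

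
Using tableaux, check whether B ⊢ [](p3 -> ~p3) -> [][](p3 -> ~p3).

Not valid

Tableau for the negation ~([](p3 -> ~p3) -> [][](p3 -> ~p3)):
1. ~([](p3 -> ~p3) -> [][](p3 -> ~p3)), 0
2. [](p3 -> ~p3), 0
3. ~[][](p3 -> ~p3), 0
4. p3 -> ~p3, 0
5. ~p3, 0
6. ~[](p3 -> ~p3), 1
7. p3 -> ~p3, 1
8. ~p3, 1
9. ~(p3 -> ~p3), 2
10. p3, 2
Accessibility: 0R0, 0R1, 1R0, 1R1, 1R2, 2R1, 2R2
The negation has an open branch (countermodel exists).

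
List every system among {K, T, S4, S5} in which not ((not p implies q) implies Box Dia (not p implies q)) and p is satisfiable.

S5-tableau for the formula:
1. not ((not p implies q) implies Box Dia (not p implies q)) and p, 0
2. not ((not p implies q) implies Box Dia (not p implies q)), 0   [and-rule on 1]
3. p, 0   [and-rule on 1]
4. not p implies q, 0   [neg-implies-rule on 2]
5. not Box Dia (not p implies q), 0   [neg-implies-rule on 2]
6. q, 0   [implies-rule on 4 (branches; this branch)]
7. not Dia (not p implies q), 1   [neg-Box-rule on 5: fresh world 1, 0R1]
8. not (not p implies q), 0   [neg-Dia-rule on 7 via 1R0]
9. not p, 0   [neg-implies-rule on 8]
10. not q, 0   [neg-implies-rule on 8]
Accessibility: 0R0, 0R1, 1R0, 1R1
Branch closes: p and not p both at 0.
Every branch closes (one shown): unsatisfiable in S5.
S4-tableau for the formula:
1. not ((not p implies q) implies Box Dia (not p implies q)) and p, 0
2. not ((not p implies q) implies Box Dia (not p implies q)), 0   [and-rule on 1]
3. p, 0   [and-rule on 1]
4. not p implies q, 0   [neg-implies-rule on 2]
5. not Box Dia (not p implies q), 0   [neg-implies-rule on 2]
6. q, 0   [implies-rule on 4 (branches; this branch)]
7. not Dia (not p implies q), 1   [neg-Box-rule on 5: fresh world 1, 0R1]
8. not (not p implies q), 1   [neg-Dia-rule on 7 via 1R1]
9. not p, 1   [neg-implies-rule on 8]
10. not q, 1   [neg-implies-rule on 8]
Accessibility: 0R0, 0R1, 1R1
Complete open branch: satisfiable in S4, hence also in K, T (this S4-model is also a K-model and a T-model).

K, T, S4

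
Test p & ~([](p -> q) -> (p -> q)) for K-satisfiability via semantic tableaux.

1. p & ~([](p -> q) -> (p -> q)), w0
2. p, w0   [&-rule on 1]
3. ~([](p -> q) -> (p -> q)), w0   [&-rule on 1]
4. [](p -> q), w0   [~->-rule on 3]
5. ~(p -> q), w0   [~->-rule on 3]
6. ~q, w0   [~->-rule on 5]

Satisfiable (open branch found)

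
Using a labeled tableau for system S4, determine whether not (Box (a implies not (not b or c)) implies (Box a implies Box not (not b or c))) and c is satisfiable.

No, unsatisfiable

1. not (Box (a implies not (not b or c)) implies (Box a implies Box not (not b or c))) and c, w0
2. not (Box (a implies not (not b or c)) implies (Box a implies Box not (not b or c))), w0
3. c, w0
4. Box (a implies not (not b or c)), w0
5. not (Box a implies Box not (not b or c)), w0
6. Box a, w0
7. not Box not (not b or c), w0
8. a implies not (not b or c), w0
9. a, w0
10. not (not b or c), w0
11. b, w0
12. not c, w0
Accessibility: w0Rw0
Branch closes: c and not c both at w0.
Every branch closes; the branch above is one of them.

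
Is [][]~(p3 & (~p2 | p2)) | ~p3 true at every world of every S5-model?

No, not valid

Tableau for the negation ~([][]~(p3 & (~p2 | p2)) | ~p3):
1. ~([][]~(p3 & (~p2 | p2)) | ~p3), w0
2. ~[][]~(p3 & (~p2 | p2)), w0
3. p3, w0
4. ~[]~(p3 & (~p2 | p2)), w1
5. p3 & (~p2 | p2), w2
6. p3, w2
7. ~p2 | p2, w2
8. p2, w2
Accessibility: w0Rw0, w0Rw1, w0Rw2, w1Rw0, w1Rw1, w1Rw2, w2Rw0, w2Rw1, w2Rw2
The negation has an open branch (countermodel exists).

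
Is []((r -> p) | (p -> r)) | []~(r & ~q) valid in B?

Tableau for the negation ~([]((r -> p) | (p -> r)) | []~(r & ~q)):
1. ~([]((r -> p) | (p -> r)) | []~(r & ~q)), w0
2. ~[]((r -> p) | (p -> r)), w0
3. ~[]~(r & ~q), w0
4. ~((r -> p) | (p -> r)), w1
5. ~(r -> p), w1
6. ~(p -> r), w1
7. r, w1
8. ~p, w1
9. p, w1
10. ~r, w1
Accessibility: w0Rw0, w0Rw1, w1Rw0, w1Rw1
Branch closes: p and ~p both at w1.
Every branch of the negation's tableau closes; the branch above is one of them.

Valid in B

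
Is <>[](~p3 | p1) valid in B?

Tableau for the negation ~<>[](~p3 | p1):
1. ~<>[](~p3 | p1), u
2. ~[](~p3 | p1), u
3. ~(~p3 | p1), v
4. p3, v
5. ~p1, v
6. ~[](~p3 | p1), v
7. ~(~p3 | p1), w
8. p3, w
9. ~p1, w
Accessibility: uRu, uRv, vRu, vRv, vRw, wRv, wRw
The negation has an open branch (countermodel exists).

Not valid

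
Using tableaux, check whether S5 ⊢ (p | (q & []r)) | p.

Tableau for the negation ~((p | (q & []r)) | p):
1. ~((p | (q & []r)) | p), u
2. ~(p | (q & []r)), u
3. ~p, u
4. ~(q & []r), u
5. ~[]r, u
6. ~r, v
Accessibility: uRu, uRv, vRu, vRv
The negation has an open branch (countermodel exists).

Invalid (countermodel exists)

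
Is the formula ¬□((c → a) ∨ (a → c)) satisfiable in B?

1. ¬□((c → a) ∨ (a → c)), w0
2. ¬((c → a) ∨ (a → c)), w1   [¬□-rule on 1: fresh world w1, w0Rw1]
3. ¬(c → a), w1   [¬∨-rule on 2]
4. ¬(a → c), w1   [¬∨-rule on 2]
5. c, w1   [¬→-rule on 3]
6. ¬a, w1   [¬→-rule on 3]
7. a, w1   [¬→-rule on 4]
8. ¬c, w1   [¬→-rule on 4]
Accessibility: w0Rw0, w0Rw1, w1Rw0, w1Rw1
Branch closes: a and ¬a both at w1.
(One branch shown.) All branches close.

Unsatisfiable (every branch closes)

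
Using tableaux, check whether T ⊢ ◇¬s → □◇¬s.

Tableau for the negation ¬(◇¬s → □◇¬s):
1. ¬(◇¬s → □◇¬s), 0
2. ◇¬s, 0   [¬→-rule on 1]
3. ¬□◇¬s, 0   [¬→-rule on 1]
4. ¬s, 1   [◇-rule on 2: fresh world 1, 0R1]
5. ¬◇¬s, 2   [¬□-rule on 3: fresh world 2, 0R2]
6. s, 2   [¬◇-rule on 5 via 2R2]
Accessibility: 0R0, 0R1, 0R2, 1R1, 2R2
The negation has an open branch (countermodel exists).

No, not valid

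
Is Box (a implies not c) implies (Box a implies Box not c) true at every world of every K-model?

Valid in K

Tableau for the negation not (Box (a implies not c) implies (Box a implies Box not c)):
1. not (Box (a implies not c) implies (Box a implies Box not c)), u
2. Box (a implies not c), u
3. not (Box a implies Box not c), u
4. Box a, u
5. not Box not c, u
6. c, v
7. a implies not c, v
8. a, v
9. not c, v
Accessibility: uRv
Branch closes: c and not c both at v.
All branches of the negation close; one closing branch shown above.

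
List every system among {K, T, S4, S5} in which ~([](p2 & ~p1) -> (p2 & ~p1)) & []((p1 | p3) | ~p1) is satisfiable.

T-tableau for the formula:
1. ~([](p2 & ~p1) -> (p2 & ~p1)) & []((p1 | p3) | ~p1), w0
2. ~([](p2 & ~p1) -> (p2 & ~p1)), w0
3. []((p1 | p3) | ~p1), w0
4. [](p2 & ~p1), w0
5. ~(p2 & ~p1), w0
6. (p1 | p3) | ~p1, w0
7. p2 & ~p1, w0
8. p2, w0
9. ~p1, w0
10. p1, w0
Accessibility: w0Rw0
Branch closes: p1 and ~p1 both at w0.
Every branch closes (one shown): unsatisfiable in T, hence also in S4, S5 (every S4/S5-frame is a T-frame).
K-tableau for the formula:
1. ~([](p2 & ~p1) -> (p2 & ~p1)) & []((p1 | p3) | ~p1), w0
2. ~([](p2 & ~p1) -> (p2 & ~p1)), w0
3. []((p1 | p3) | ~p1), w0
4. [](p2 & ~p1), w0
5. ~(p2 & ~p1), w0
6. p1, w0
Complete open branch: satisfiable in K.

K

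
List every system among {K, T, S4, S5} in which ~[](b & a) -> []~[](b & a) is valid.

S5-tableau for the negation ~(~[](b & a) -> []~[](b & a)):
1. ~(~[](b & a) -> []~[](b & a)), w0
2. ~[](b & a), w0   [~->-rule on 1]
3. ~[]~[](b & a), w0   [~->-rule on 1]
4. ~(b & a), w1   [~[]-rule on 2: fresh world w1, w0Rw1]
5. ~a, w1   [~&-rule on 4 (branches; this branch)]
6. [](b & a), w2   [~[]-rule on 3: fresh world w2, w0Rw2]
7. b & a, w0   [[]-rule on 6 via w2Rw0]
8. b, w0   [&-rule on 7]
9. a, w0   [&-rule on 7]
10. b & a, w1   [[]-rule on 6 via w2Rw1]
11. b, w1   [&-rule on 10]
12. a, w1   [&-rule on 10]
Accessibility: w0Rw0, w0Rw1, w0Rw2, w1Rw0, w1Rw1, w1Rw2, w2Rw0, w2Rw1, w2Rw2
Branch closes: a and ~a both at w1.
Every branch closes (one shown): valid in S5.
S4-tableau for the negation ~(~[](b & a) -> []~[](b & a)):
1. ~(~[](b & a) -> []~[](b & a)), w0
2. ~[](b & a), w0   [~->-rule on 1]
3. ~[]~[](b & a), w0   [~->-rule on 1]
4. ~(b & a), w1   [~[]-rule on 2: fresh world w1, w0Rw1]
5. ~a, w1   [~&-rule on 4 (branches; this branch)]
6. [](b & a), w2   [~[]-rule on 3: fresh world w2, w0Rw2]
7. b & a, w2   [[]-rule on 6 via w2Rw2]
8. b, w2   [&-rule on 7]
9. a, w2   [&-rule on 7]
Accessibility: w0Rw0, w0Rw1, w0Rw2, w1Rw1, w2Rw2
Complete open branch: countermodel on an S4-frame, so not valid in S4, nor in K, T (the same frame is also a K-frame and a T-frame).

S5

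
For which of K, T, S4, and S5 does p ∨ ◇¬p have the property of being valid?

K-tableau for the negation ¬(p ∨ ◇¬p):
1. ¬(p ∨ ◇¬p), u
2. ¬p, u
3. ¬◇¬p, u
Complete open branch: countermodel on a K-frame, so not valid in K.
T-tableau for the negation ¬(p ∨ ◇¬p):
1. ¬(p ∨ ◇¬p), u
2. ¬p, u
3. ¬◇¬p, u
4. p, u
Accessibility: uRu
Branch closes: p and ¬p both at u.
Every branch closes (one shown): valid in T, hence also in S4, S5 (every theorem of T is a theorem of S4 and S5).

T, S4, S5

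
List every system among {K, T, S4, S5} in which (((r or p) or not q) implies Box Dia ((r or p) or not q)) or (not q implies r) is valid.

S5-tableau for the negation not ((((r or p) or not q) implies Box Dia ((r or p) or not q)) or (not q implies r)):
1. not ((((r or p) or not q) implies Box Dia ((r or p) or not q)) or (not q implies r)), 0
2. not (((r or p) or not q) implies Box Dia ((r or p) or not q)), 0
3. not (not q implies r), 0
4. (r or p) or not q, 0
5. not Box Dia ((r or p) or not q), 0
6. not q, 0
7. not r, 0
8. r or p, 0
9. p, 0
10. not Dia ((r or p) or not q), 1
11. not ((r or p) or not q), 0
12. not (r or p), 0
13. q, 0
Accessibility: 0R0, 0R1, 1R0, 1R1
Branch closes: q and not q both at 0.
Every branch closes (one shown): valid in S5.
S4-tableau for the negation not ((((r or p) or not q) implies Box Dia ((r or p) or not q)) or (not q implies r)):
1. not ((((r or p) or not q) implies Box Dia ((r or p) or not q)) or (not q implies r)), 0
2. not (((r or p) or not q) implies Box Dia ((r or p) or not q)), 0
3. not (not q implies r), 0
4. (r or p) or not q, 0
5. not Box Dia ((r or p) or not q), 0
6. not q, 0
7. not r, 0
8. not Dia ((r or p) or not q), 1
9. not ((r or p) or not q), 1
10. not (r or p), 1
11. q, 1
12. not r, 1
13. not p, 1
Accessibility: 0R0, 0R1, 1R1
Complete open branch: countermodel on an S4-frame, so not valid in S4, nor in K, T (the same frame is also a K-frame and a T-frame).

S5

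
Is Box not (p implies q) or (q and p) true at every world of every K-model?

Not valid

Tableau for the negation not (Box not (p implies q) or (q and p)):
1. not (Box not (p implies q) or (q and p)), 0
2. not Box not (p implies q), 0
3. not (q and p), 0
4. not p, 0
5. p implies q, 1
6. q, 1
Accessibility: 0R1
The negation has an open branch (countermodel exists).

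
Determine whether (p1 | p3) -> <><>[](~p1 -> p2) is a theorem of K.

No, not valid

Tableau for the negation ~((p1 | p3) -> <><>[](~p1 -> p2)):
1. ~((p1 | p3) -> <><>[](~p1 -> p2)), w0
2. p1 | p3, w0
3. ~<><>[](~p1 -> p2), w0
4. p3, w0
The negation has an open branch (countermodel exists).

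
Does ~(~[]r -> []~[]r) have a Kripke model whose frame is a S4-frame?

Satisfiable

1. ~(~[]r -> []~[]r), 0
2. ~[]r, 0
3. ~[]~[]r, 0
4. ~r, 1
5. []r, 2
6. r, 2
Accessibility: 0R0, 0R1, 0R2, 1R1, 2R2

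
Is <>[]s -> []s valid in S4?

Tableau for the negation ~(<>[]s -> []s):
1. ~(<>[]s -> []s), 0
2. <>[]s, 0   [~->-rule on 1]
3. ~[]s, 0   [~->-rule on 1]
4. []s, 1   [<>-rule on 2: fresh world 1, 0R1]
5. s, 1   [[]-rule on 4 via 1R1]
6. ~s, 2   [~[]-rule on 3: fresh world 2, 0R2]
Accessibility: 0R0, 0R1, 0R2, 1R1, 2R2
The negation has an open branch (countermodel exists).

No, not valid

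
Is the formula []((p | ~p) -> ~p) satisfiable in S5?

Satisfiable (open branch found)

1. []((p | ~p) -> ~p), w0
2. (p | ~p) -> ~p, w0
3. ~p, w0
Accessibility: w0Rw0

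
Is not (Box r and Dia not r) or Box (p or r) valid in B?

Yes, valid

Tableau for the negation not (not (Box r and Dia not r) or Box (p or r)):
1. not (not (Box r and Dia not r) or Box (p or r)), w0
2. Box r and Dia not r, w0   [neg-or-rule on 1]
3. not Box (p or r), w0   [neg-or-rule on 1]
4. Box r, w0   [and-rule on 2]
5. Dia not r, w0   [and-rule on 2]
6. r, w0   [Box-rule on 4 via w0Rw0]
7. not (p or r), w1   [neg-Box-rule on 3: fresh world w1, w0Rw1]
8. not p, w1   [neg-or-rule on 7]
9. not r, w1   [neg-or-rule on 7]
10. r, w1   [Box-rule on 4 via w0Rw1]
Accessibility: w0Rw0, w0Rw1, w1Rw0, w1Rw1
Branch closes: r and not r both at w1.
Every branch of the negation's tableau closes; the branch above is one of them.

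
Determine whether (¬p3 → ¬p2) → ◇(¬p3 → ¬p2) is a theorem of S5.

Valid in S5

Tableau for the negation ¬((¬p3 → ¬p2) → ◇(¬p3 → ¬p2)):
1. ¬((¬p3 → ¬p2) → ◇(¬p3 → ¬p2)), u
2. ¬p3 → ¬p2, u
3. ¬◇(¬p3 → ¬p2), u
4. ¬(¬p3 → ¬p2), u
5. ¬p3, u
6. p2, u
7. ¬p2, u
Accessibility: uRu
Branch closes: p2 and ¬p2 both at u.
Every branch of the negation's tableau closes; the branch above is one of them.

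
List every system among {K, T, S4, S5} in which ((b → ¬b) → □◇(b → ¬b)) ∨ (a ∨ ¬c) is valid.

S5

S4-tableau for the negation ¬(((b → ¬b) → □◇(b → ¬b)) ∨ (a ∨ ¬c)):
1. ¬(((b → ¬b) → □◇(b → ¬b)) ∨ (a ∨ ¬c)), w0
2. ¬((b → ¬b) → □◇(b → ¬b)), w0   [¬∨-rule on 1]
3. ¬(a ∨ ¬c), w0   [¬∨-rule on 1]
4. b → ¬b, w0   [¬→-rule on 2]
5. ¬□◇(b → ¬b), w0   [¬→-rule on 2]
6. ¬a, w0   [¬∨-rule on 3]
7. c, w0   [¬∨-rule on 3]
8. ¬b, w0   [→-rule on 4 (branches; this branch)]
9. ¬◇(b → ¬b), w1   [¬□-rule on 5: fresh world w1, w0Rw1]
10. ¬(b → ¬b), w1   [¬◇-rule on 9 via w1Rw1]
11. b, w1   [¬→-rule on 10]
Accessibility: w0Rw0, w0Rw1, w1Rw1
Complete open branch: countermodel on an S4-frame, so not valid in S4, nor in K, T (the same frame is also a K-frame and a T-frame).
S5-tableau for the negation ¬(((b → ¬b) → □◇(b → ¬b)) ∨ (a ∨ ¬c)):
1. ¬(((b → ¬b) → □◇(b → ¬b)) ∨ (a ∨ ¬c)), w0
2. ¬((b → ¬b) → □◇(b → ¬b)), w0   [¬∨-rule on 1]
3. ¬(a ∨ ¬c), w0   [¬∨-rule on 1]
4. b → ¬b, w0   [¬→-rule on 2]
5. ¬□◇(b → ¬b), w0   [¬→-rule on 2]
6. ¬a, w0   [¬∨-rule on 3]
7. c, w0   [¬∨-rule on 3]
8. ¬b, w0   [→-rule on 4 (branches; this branch)]
9. ¬◇(b → ¬b), w1   [¬□-rule on 5: fresh world w1, w0Rw1]
10. ¬(b → ¬b), w0   [¬◇-rule on 9 via w1Rw0]
11. b, w0   [¬→-rule on 10]
Accessibility: w0Rw0, w0Rw1, w1Rw0, w1Rw1
Branch closes: b and ¬b both at w0.
Every branch closes (one shown): valid in S5.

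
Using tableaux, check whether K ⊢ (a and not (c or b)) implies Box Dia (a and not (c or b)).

Tableau for the negation not ((a and not (c or b)) implies Box Dia (a and not (c or b))):
1. not ((a and not (c or b)) implies Box Dia (a and not (c or b))), w0
2. a and not (c or b), w0
3. not Box Dia (a and not (c or b)), w0
4. a, w0
5. not (c or b), w0
6. not c, w0
7. not b, w0
8. not Dia (a and not (c or b)), w1
Accessibility: w0Rw1
The negation has an open branch (countermodel exists).

Not valid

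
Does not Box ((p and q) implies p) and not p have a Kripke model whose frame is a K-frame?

No, unsatisfiable

1. not Box ((p and q) implies p) and not p, u
2. not Box ((p and q) implies p), u
3. not p, u
4. not ((p and q) implies p), v
5. p and q, v
6. not p, v
7. p, v
8. q, v
Accessibility: uRv
Branch closes: p and not p both at v.
(One branch shown.) All branches close.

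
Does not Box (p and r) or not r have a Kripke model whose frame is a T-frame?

1. not Box (p and r) or not r, 0
2. not r, 0
Accessibility: 0R0

Yes, satisfiable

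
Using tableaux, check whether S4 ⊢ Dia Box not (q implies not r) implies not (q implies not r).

Tableau for the negation not (Dia Box not (q implies not r) implies not (q implies not r)):
1. not (Dia Box not (q implies not r) implies not (q implies not r)), u
2. Dia Box not (q implies not r), u   [neg-implies-rule on 1]
3. q implies not r, u   [neg-implies-rule on 1]
4. not r, u   [implies-rule on 3 (branches; this branch)]
5. Box not (q implies not r), v   [Dia-rule on 2: fresh world v, uRv]
6. not (q implies not r), v   [Box-rule on 5 via vRv]
7. q, v   [neg-implies-rule on 6]
8. r, v   [neg-implies-rule on 6]
Accessibility: uRu, uRv, vRv
The negation has an open branch (countermodel exists).

No, not valid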